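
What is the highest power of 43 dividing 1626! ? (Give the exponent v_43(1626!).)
v_43(1626!) = 37

Legendre's formula: v_p(n!) = Σ_{k ≥ 1} ⌊n / p^k⌋. For p = 43, n = 1626, the terms are:
  ⌊1626/43^1⌋ = ⌊1626/43⌋ = 37
(the next term ⌊1626/43^2⌋ = 0, terminating the sum). Summing: v_43(1626!) = 37 = 37.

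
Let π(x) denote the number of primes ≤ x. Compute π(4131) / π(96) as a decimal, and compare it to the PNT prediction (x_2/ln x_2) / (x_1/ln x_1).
π(4131)/π(96) = 568/24 ≈ 23.6667;  PNT prediction ≈ 23.5891.

π(96) = 24 and π(4131) = 568, so π(4131)/π(96) ≈ 23.6667. The PNT-predicted ratio is (4131/ln(4131)) / (96/ln(96)) ≈ 23.5891. The two agree to within a few percent, as expected.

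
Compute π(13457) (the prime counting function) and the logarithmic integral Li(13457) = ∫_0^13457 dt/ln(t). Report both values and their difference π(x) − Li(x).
π(13457) = 1595;  Li(13457) ≈ 1615.26;  π(x) − Li(x) ≈ -20.26.

Direct count of primes ≤ 13457 gives π(13457) = 1595. Numerical evaluation of the logarithmic integral gives Li(13457) ≈ 1615.26. The difference π(x) − Li(x) ≈ -20.26 is typically negative for small/moderate x (Li(x) overestimates), though Littlewood's theorem shows this sign changes infinitely often.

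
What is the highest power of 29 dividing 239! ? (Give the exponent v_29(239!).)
v_29(239!) = 8

Legendre's formula: v_p(n!) = Σ_{k ≥ 1} ⌊n / p^k⌋. For p = 29, n = 239, the terms are:
  ⌊239/29^1⌋ = ⌊239/29⌋ = 8
(the next term ⌊239/29^2⌋ = 0, terminating the sum). Summing: v_29(239!) = 8 = 8.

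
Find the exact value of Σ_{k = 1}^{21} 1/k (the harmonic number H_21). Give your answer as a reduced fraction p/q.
H_21 = 18858053/5173168

Direct summation: H_21 = 1 + 1/2 + ... + 1/21. The least common denominator is lcm(1, ..., 21) = 232792560; over this denominator the numerator is 232792560 + 116396280 + 77597520 + 58198140 + 46558512 + 38798760 + 33256080 + 29099070 + 25865840 + 23279256 + 21162960 + 19399380 + 17907120 + 16628040 + 15519504 + 14549535 + 13693680 + 12932920 + 12252240 + 11639628 + 11085360 = 848612385, so H_21 = 848612385/232792560; reducing by gcd(848612385, 232792560) = 45 gives 18858053/5173168 ≈ 3.64536. (The PNT-adjacent estimate ln(21) + γ ≈ 3.62174 matches within O(1/n).)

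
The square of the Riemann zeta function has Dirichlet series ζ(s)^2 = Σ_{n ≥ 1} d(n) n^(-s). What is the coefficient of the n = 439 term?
d(439) = 2

ζ(s)^2 = (Σ 1/m^s)(Σ 1/k^s). The coefficient of 1/n^s in the product is the number of ordered pairs (m, k) with mk = n, which equals d(n). For n = 439, divisors are [1, 439], so d(439) = 2.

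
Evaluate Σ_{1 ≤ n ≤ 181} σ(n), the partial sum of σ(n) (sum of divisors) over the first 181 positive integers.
Σ_{n ≤ 181} σ(n) = 27002

Compute σ(n) for each 1 ≤ n ≤ 181: σ(1) = 1, σ(2) = 3, σ(3) = 4, σ(4) = 7, σ(5) = 6, σ(6) = 12, σ(7) = 8, σ(8) = 15, σ(9) = 13, σ(10) = 18, σ(11) = 12, σ(12) = 28, σ(13) = 14, σ(14) = 24, σ(15) = 24, σ(16) = 31, σ(17) = 18, σ(18) = 39, σ(19) = 20, σ(20) = 42, σ(21) = 32, σ(22) = 36, σ(23) = 24, σ(24) = 60, σ(25) = 31, σ(26) = 42, σ(27) = 40, σ(28) = 56, σ(29) = 30, σ(30) = 72, σ(31) = 32, σ(32) = 63, σ(33) = 48, σ(34) = 54, σ(35) = 48, σ(36) = 91, σ(37) = 38, σ(38) = 60, σ(39) = 56, σ(40) = 90, σ(41) = 42, σ(42) = 96, σ(43) = 44, σ(44) = 84, σ(45) = 78, σ(46) = 72, σ(47) = 48, σ(48) = 124, σ(49) = 57, σ(50) = 93, σ(51) = 72, σ(52) = 98, σ(53) = 54, σ(54) = 120, σ(55) = 72, σ(56) = 120, σ(57) = 80, σ(58) = 90, σ(59) = 60, σ(60) = 168, σ(61) = 62, σ(62) = 96, σ(63) = 104, σ(64) = 127, σ(65) = 84, σ(66) = 144, σ(67) = 68, σ(68) = 126, σ(69) = 96, σ(70) = 144, σ(71) = 72, σ(72) = 195, σ(73) = 74, σ(74) = 114, σ(75) = 124, σ(76) = 140, σ(77) = 96, σ(78) = 168, σ(79) = 80, σ(80) = 186, σ(81) = 121, σ(82) = 126, σ(83) = 84, σ(84) = 224, σ(85) = 108, σ(86) = 132, σ(87) = 120, σ(88) = 180, σ(89) = 90, σ(90) = 234, σ(91) = 112, σ(92) = 168, σ(93) = 128, σ(94) = 144, σ(95) = 120, σ(96) = 252, σ(97) = 98, σ(98) = 171, σ(99) = 156, σ(100) = 217, σ(101) = 102, σ(102) = 216, σ(103) = 104, σ(104) = 210, σ(105) = 192, σ(106) = 162, σ(107) = 108, σ(108) = 280, σ(109) = 110, σ(110) = 216, σ(111) = 152, σ(112) = 248, σ(113) = 114, σ(114) = 240, σ(115) = 144, σ(116) = 210, σ(117) = 182, σ(118) = 180, σ(119) = 144, σ(120) = 360, σ(121) = 133, σ(122) = 186, σ(123) = 168, σ(124) = 224, σ(125) = 156, σ(126) = 312, σ(127) = 128, σ(128) = 255, σ(129) = 176, σ(130) = 252, σ(131) = 132, σ(132) = 336, σ(133) = 160, σ(134) = 204, σ(135) = 240, σ(136) = 270, σ(137) = 138, σ(138) = 288, σ(139) = 140, σ(140) = 336, σ(141) = 192, σ(142) = 216, σ(143) = 168, σ(144) = 403, σ(145) = 180, σ(146) = 222, σ(147) = 228, σ(148) = 266, σ(149) = 150, σ(150) = 372, σ(151) = 152, σ(152) = 300, σ(153) = 234, σ(154) = 288, σ(155) = 192, σ(156) = 392, σ(157) = 158, σ(158) = 240, σ(159) = 216, σ(160) = 378, σ(161) = 192, σ(162) = 363, σ(163) = 164, σ(164) = 294, σ(165) = 288, σ(166) = 252, σ(167) = 168, σ(168) = 480, σ(169) = 183, σ(170) = 324, σ(171) = 260, σ(172) = 308, σ(173) = 174, σ(174) = 360, σ(175) = 248, σ(176) = 372, σ(177) = 240, σ(178) = 270, σ(179) = 180, σ(180) = 546, σ(181) = 182. Summing all 181 values: 27002. (Average order: Σ_{n ≤ x} σ(n) ~ (π²/12) x². For x = 181, (π²/12)·181² ≈ 26944.84.)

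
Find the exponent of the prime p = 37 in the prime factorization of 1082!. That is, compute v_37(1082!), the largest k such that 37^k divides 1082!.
v_37(1082!) = 29

Legendre's formula: v_p(n!) = Σ_{k ≥ 1} ⌊n / p^k⌋. For p = 37, n = 1082, the terms are:
  ⌊1082/37^1⌋ = ⌊1082/37⌋ = 29
(the next term ⌊1082/37^2⌋ = 0, terminating the sum). Summing: v_37(1082!) = 29 = 29.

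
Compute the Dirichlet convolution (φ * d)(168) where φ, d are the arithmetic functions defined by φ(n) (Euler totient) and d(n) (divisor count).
(φ * d)(168) = 480

Divisors of 168: [1, 2, 3, 4, 6, 7, 8, 12, 14, 21, 24, 28, 42, 56, 84, 168]. For each d | 168:
  d = 1: φ(1) · d(168/1) = 1 · 16 = 16
  d = 2: φ(2) · d(168/2) = 1 · 12 = 12
  d = 3: φ(3) · d(168/3) = 2 · 8 = 16
  d = 4: φ(4) · d(168/4) = 2 · 8 = 16
  d = 6: φ(6) · d(168/6) = 2 · 6 = 12
  d = 7: φ(7) · d(168/7) = 6 · 8 = 48
  d = 8: φ(8) · d(168/8) = 4 · 4 = 16
  d = 12: φ(12) · d(168/12) = 4 · 4 = 16
  d = 14: φ(14) · d(168/14) = 6 · 6 = 36
  d = 21: φ(21) · d(168/21) = 12 · 4 = 48
  d = 24: φ(24) · d(168/24) = 8 · 2 = 16
  d = 28: φ(28) · d(168/28) = 12 · 4 = 48
  d = 42: φ(42) · d(168/42) = 12 · 3 = 36
  d = 56: φ(56) · d(168/56) = 24 · 2 = 48
  d = 84: φ(84) · d(168/84) = 24 · 2 = 48
  d = 168: φ(168) · d(168/168) = 48 · 1 = 48
Summing: (φ * d)(168) = 16 + 12 + 16 + 16 + 12 + 48 + 16 + 16 + 36 + 48 + 16 + 48 + 36 + 48 + 48 + 48 = 480.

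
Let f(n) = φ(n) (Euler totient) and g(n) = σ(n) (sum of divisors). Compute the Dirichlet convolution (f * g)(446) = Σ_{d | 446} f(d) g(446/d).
(φ * σ)(446) = 1784

Divisors of 446: [1, 2, 223, 446]. For each d | 446:
  d = 1: φ(1) · σ(446/1) = 1 · 672 = 672
  d = 2: φ(2) · σ(446/2) = 1 · 224 = 224
  d = 223: φ(223) · σ(446/223) = 222 · 3 = 666
  d = 446: φ(446) · σ(446/446) = 222 · 1 = 222
Summing: (φ * σ)(446) = 672 + 224 + 666 + 222 = 1784.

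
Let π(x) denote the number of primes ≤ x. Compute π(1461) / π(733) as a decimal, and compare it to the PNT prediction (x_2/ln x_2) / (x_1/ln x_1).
π(1461)/π(733) = 232/130 ≈ 1.7846;  PNT prediction ≈ 1.8045.

π(733) = 130 and π(1461) = 232, so π(1461)/π(733) ≈ 1.7846. The PNT-predicted ratio is (1461/ln(1461)) / (733/ln(733)) ≈ 1.8045. The two agree to within a few percent, as expected.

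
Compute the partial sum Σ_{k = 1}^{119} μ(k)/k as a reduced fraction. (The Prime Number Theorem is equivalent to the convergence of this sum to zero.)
Σ μ(k)/k = -57036343158881297864991132838495688289960443/6322010928083521557629041258308732498654937398

Values of μ(k) for 1 ≤ k ≤ 119: μ(1) = 1, μ(2) = -1, μ(3) = -1, μ(5) = -1, μ(6) = 1, μ(7) = -1, μ(10) = 1, μ(11) = -1, μ(13) = -1, μ(14) = 1, μ(15) = 1, μ(17) = -1, μ(19) = -1, μ(21) = 1, μ(22) = 1, μ(23) = -1, μ(26) = 1, μ(29) = -1, μ(30) = -1, μ(31) = -1, μ(33) = 1, μ(34) = 1, μ(35) = 1, μ(37) = -1, μ(38) = 1, μ(39) = 1, μ(41) = -1, μ(42) = -1, μ(43) = -1, μ(46) = 1, μ(47) = -1, μ(51) = 1, μ(53) = -1, μ(55) = 1, μ(57) = 1, μ(58) = 1, μ(59) = -1, μ(61) = -1, μ(62) = 1, μ(65) = 1, μ(66) = -1, μ(67) = -1, μ(69) = 1, μ(70) = -1, μ(71) = -1, μ(73) = -1, μ(74) = 1, μ(77) = 1, μ(78) = -1, μ(79) = -1, μ(82) = 1, μ(83) = -1, μ(85) = 1, μ(86) = 1, μ(87) = 1, μ(89) = -1, μ(91) = 1, μ(93) = 1, μ(94) = 1, μ(95) = 1, μ(97) = -1, μ(101) = -1, μ(102) = -1, μ(103) = -1, μ(105) = -1, μ(106) = 1, μ(107) = -1, μ(109) = -1, μ(110) = -1, μ(111) = 1, μ(113) = -1, μ(114) = -1, μ(115) = 1, μ(118) = 1, μ(119) = 1, with μ = 0 on non-squarefree integers. Summing μ(k)/k for k where μ(k) ≠ 0 gives -57036343158881297864991132838495688289960443/6322010928083521557629041258308732498654937398 ≈ -0.0090. (PNT ⟺ this sum → 0 as n → ∞.)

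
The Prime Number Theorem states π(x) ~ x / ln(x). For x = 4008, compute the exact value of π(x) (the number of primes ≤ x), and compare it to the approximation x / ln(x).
π(4008) = 553;  x/ln(x) ≈ 483.12;  relative error ≈ 12.64%.

Directly count primes up to 4008: π(4008) = 553. The PNT approximation gives 4008/ln(4008) ≈ 4008/8.29605 ≈ 483.12. Relative error (π(x) − x/ln(x)) / π(x) ≈ 12.64%; the approximation is known to undercount slightly (Li(x) is a better estimate).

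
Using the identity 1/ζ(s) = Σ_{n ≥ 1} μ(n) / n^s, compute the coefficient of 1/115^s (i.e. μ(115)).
μ(115) = 1

Factor n = 115 = 5 · 23. μ(n) = 0 if any exponent ≥ 2 (not squarefree); otherwise μ(n) = (−1)^{ω(n)} where ω(n) is the number of distinct prime factors. Applying: μ(115) = 1.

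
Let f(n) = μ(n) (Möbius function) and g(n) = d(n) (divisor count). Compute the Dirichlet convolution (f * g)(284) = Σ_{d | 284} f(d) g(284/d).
(μ * d)(284) = 1

Divisors of 284: [1, 2, 4, 71, 142, 284]. For each d | 284:
  d = 1: μ(1) · d(284/1) = 1 · 6 = 6
  d = 2: μ(2) · d(284/2) = -1 · 4 = -4
  d = 4: μ(4) · d(284/4) = 0 · 2 = 0
  d = 71: μ(71) · d(284/71) = -1 · 3 = -3
  d = 142: μ(142) · d(284/142) = 1 · 2 = 2
  d = 284: μ(284) · d(284/284) = 0 · 1 = 0
Summing: (μ * d)(284) = 6 + -4 + 0 + -3 + 2 + 0 = 1.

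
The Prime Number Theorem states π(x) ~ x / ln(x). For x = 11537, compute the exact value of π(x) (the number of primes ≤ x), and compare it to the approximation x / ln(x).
π(11537) = 1390;  x/ln(x) ≈ 1233.47;  relative error ≈ 11.26%.

Directly count primes up to 11537: π(11537) = 1390. The PNT approximation gives 11537/ln(11537) ≈ 11537/9.35331 ≈ 1233.47. Relative error (π(x) − x/ln(x)) / π(x) ≈ 11.26%; the approximation is known to undercount slightly (Li(x) is a better estimate).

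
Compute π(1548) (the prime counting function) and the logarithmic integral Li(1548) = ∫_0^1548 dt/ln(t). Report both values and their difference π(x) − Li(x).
π(1548) = 243;  Li(1548) ≈ 254.36;  π(x) − Li(x) ≈ -11.36.

Direct count of primes ≤ 1548 gives π(1548) = 243. Numerical evaluation of the logarithmic integral gives Li(1548) ≈ 254.36. The difference π(x) − Li(x) ≈ -11.36 is typically negative for small/moderate x (Li(x) overestimates), though Littlewood's theorem shows this sign changes infinitely often.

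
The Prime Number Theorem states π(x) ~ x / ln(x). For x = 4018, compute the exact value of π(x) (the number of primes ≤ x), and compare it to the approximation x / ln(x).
π(4018) = 554;  x/ln(x) ≈ 484.18;  relative error ≈ 12.60%.

Directly count primes up to 4018: π(4018) = 554. The PNT approximation gives 4018/ln(4018) ≈ 4018/8.29854 ≈ 484.18. Relative error (π(x) − x/ln(x)) / π(x) ≈ 12.60%; the approximation is known to undercount slightly (Li(x) is a better estimate).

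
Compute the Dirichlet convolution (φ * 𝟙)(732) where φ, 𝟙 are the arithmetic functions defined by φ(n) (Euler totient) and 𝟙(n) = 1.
(φ * 𝟙)(732) = 732

Divisors of 732: [1, 2, 3, 4, 6, 12, 61, 122, 183, 244, 366, 732]. For each d | 732:
  d = 1: φ(1) · 𝟙(732/1) = 1 · 1 = 1
  d = 2: φ(2) · 𝟙(732/2) = 1 · 1 = 1
  d = 3: φ(3) · 𝟙(732/3) = 2 · 1 = 2
  d = 4: φ(4) · 𝟙(732/4) = 2 · 1 = 2
  d = 6: φ(6) · 𝟙(732/6) = 2 · 1 = 2
  d = 12: φ(12) · 𝟙(732/12) = 4 · 1 = 4
  d = 61: φ(61) · 𝟙(732/61) = 60 · 1 = 60
  d = 122: φ(122) · 𝟙(732/122) = 60 · 1 = 60
  d = 183: φ(183) · 𝟙(732/183) = 120 · 1 = 120
  d = 244: φ(244) · 𝟙(732/244) = 120 · 1 = 120
  d = 366: φ(366) · 𝟙(732/366) = 120 · 1 = 120
  d = 732: φ(732) · 𝟙(732/732) = 240 · 1 = 240
Summing: (φ * 𝟙)(732) = 1 + 1 + 2 + 2 + 2 + 4 + 60 + 60 + 120 + 120 + 120 + 240 = 732.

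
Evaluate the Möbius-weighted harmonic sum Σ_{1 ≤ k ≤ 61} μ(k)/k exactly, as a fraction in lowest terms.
Σ μ(k)/k = -8549627883788520181/58644190679703485491635

Values of μ(k) for 1 ≤ k ≤ 61: μ(1) = 1, μ(2) = -1, μ(3) = -1, μ(5) = -1, μ(6) = 1, μ(7) = -1, μ(10) = 1, μ(11) = -1, μ(13) = -1, μ(14) = 1, μ(15) = 1, μ(17) = -1, μ(19) = -1, μ(21) = 1, μ(22) = 1, μ(23) = -1, μ(26) = 1, μ(29) = -1, μ(30) = -1, μ(31) = -1, μ(33) = 1, μ(34) = 1, μ(35) = 1, μ(37) = -1, μ(38) = 1, μ(39) = 1, μ(41) = -1, μ(42) = -1, μ(43) = -1, μ(46) = 1, μ(47) = -1, μ(51) = 1, μ(53) = -1, μ(55) = 1, μ(57) = 1, μ(58) = 1, μ(59) = -1, μ(61) = -1, with μ = 0 on non-squarefree integers. Summing μ(k)/k for k where μ(k) ≠ 0 gives -8549627883788520181/58644190679703485491635 ≈ -0.0001. (PNT ⟺ this sum → 0 as n → ∞.)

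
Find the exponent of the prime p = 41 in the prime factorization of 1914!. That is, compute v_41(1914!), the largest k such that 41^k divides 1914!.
v_41(1914!) = 47

Legendre's formula: v_p(n!) = Σ_{k ≥ 1} ⌊n / p^k⌋. For p = 41, n = 1914, the terms are:
  ⌊1914/41^1⌋ = ⌊1914/41⌋ = 46
  ⌊1914/41^2⌋ = ⌊1914/1681⌋ = 1
(the next term ⌊1914/41^3⌋ = 0, terminating the sum). Summing: v_41(1914!) = 46 + 1 = 47.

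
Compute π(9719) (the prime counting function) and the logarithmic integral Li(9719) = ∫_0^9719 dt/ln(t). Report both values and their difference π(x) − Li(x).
π(9719) = 1198;  Li(9719) ≈ 1215.58;  π(x) − Li(x) ≈ -17.58.

Direct count of primes ≤ 9719 gives π(9719) = 1198. Numerical evaluation of the logarithmic integral gives Li(9719) ≈ 1215.58. The difference π(x) − Li(x) ≈ -17.58 is typically negative for small/moderate x (Li(x) overestimates), though Littlewood's theorem shows this sign changes infinitely often.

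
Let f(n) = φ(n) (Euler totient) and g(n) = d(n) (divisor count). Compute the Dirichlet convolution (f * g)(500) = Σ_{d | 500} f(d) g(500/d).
(φ * d)(500) = 1092

Divisors of 500: [1, 2, 4, 5, 10, 20, 25, 50, 100, 125, 250, 500]. For each d | 500:
  d = 1: φ(1) · d(500/1) = 1 · 12 = 12
  d = 2: φ(2) · d(500/2) = 1 · 8 = 8
  d = 4: φ(4) · d(500/4) = 2 · 4 = 8
  d = 5: φ(5) · d(500/5) = 4 · 9 = 36
  d = 10: φ(10) · d(500/10) = 4 · 6 = 24
  d = 20: φ(20) · d(500/20) = 8 · 3 = 24
  d = 25: φ(25) · d(500/25) = 20 · 6 = 120
  d = 50: φ(50) · d(500/50) = 20 · 4 = 80
  d = 100: φ(100) · d(500/100) = 40 · 2 = 80
  d = 125: φ(125) · d(500/125) = 100 · 3 = 300
  d = 250: φ(250) · d(500/250) = 100 · 2 = 200
  d = 500: φ(500) · d(500/500) = 200 · 1 = 200
Summing: (φ * d)(500) = 12 + 8 + 8 + 36 + 24 + 24 + 120 + 80 + 80 + 300 + 200 + 200 = 1092.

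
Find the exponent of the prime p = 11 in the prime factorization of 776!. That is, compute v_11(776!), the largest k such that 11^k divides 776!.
v_11(776!) = 76

Legendre's formula: v_p(n!) = Σ_{k ≥ 1} ⌊n / p^k⌋. For p = 11, n = 776, the terms are:
  ⌊776/11^1⌋ = ⌊776/11⌋ = 70
  ⌊776/11^2⌋ = ⌊776/121⌋ = 6
(the next term ⌊776/11^3⌋ = 0, terminating the sum). Summing: v_11(776!) = 70 + 6 = 76.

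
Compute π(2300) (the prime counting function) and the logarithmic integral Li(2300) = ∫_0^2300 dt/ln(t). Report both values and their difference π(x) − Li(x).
π(2300) = 342;  Li(2300) ≈ 353.91;  π(x) − Li(x) ≈ -11.91.

Direct count of primes ≤ 2300 gives π(2300) = 342. Numerical evaluation of the logarithmic integral gives Li(2300) ≈ 353.91. The difference π(x) − Li(x) ≈ -11.91 is typically negative for small/moderate x (Li(x) overestimates), though Littlewood's theorem shows this sign changes infinitely often.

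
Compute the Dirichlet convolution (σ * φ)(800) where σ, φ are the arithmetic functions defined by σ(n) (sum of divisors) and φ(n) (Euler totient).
(σ * φ)(800) = 14400

Divisors of 800: [1, 2, 4, 5, 8, 10, 16, 20, 25, 32, 40, 50, 80, 100, 160, 200, 400, 800]. For each d | 800:
  d = 1: σ(1) · φ(800/1) = 1 · 320 = 320
  d = 2: σ(2) · φ(800/2) = 3 · 160 = 480
  d = 4: σ(4) · φ(800/4) = 7 · 80 = 560
  d = 5: σ(5) · φ(800/5) = 6 · 64 = 384
  d = 8: σ(8) · φ(800/8) = 15 · 40 = 600
  d = 10: σ(10) · φ(800/10) = 18 · 32 = 576
  d = 16: σ(16) · φ(800/16) = 31 · 20 = 620
  d = 20: σ(20) · φ(800/20) = 42 · 16 = 672
  d = 25: σ(25) · φ(800/25) = 31 · 16 = 496
  d = 32: σ(32) · φ(800/32) = 63 · 20 = 1260
  d = 40: σ(40) · φ(800/40) = 90 · 8 = 720
  d = 50: σ(50) · φ(800/50) = 93 · 8 = 744
  d = 80: σ(80) · φ(800/80) = 186 · 4 = 744
  d = 100: σ(100) · φ(800/100) = 217 · 4 = 868
  d = 160: σ(160) · φ(800/160) = 378 · 4 = 1512
  d = 200: σ(200) · φ(800/200) = 465 · 2 = 930
  d = 400: σ(400) · φ(800/400) = 961 · 1 = 961
  d = 800: σ(800) · φ(800/800) = 1953 · 1 = 1953
Summing: (σ * φ)(800) = 320 + 480 + 560 + 384 + 600 + 576 + 620 + 672 + 496 + 1260 + 720 + 744 + 744 + 868 + 1512 + 930 + 961 + 1953 = 14400.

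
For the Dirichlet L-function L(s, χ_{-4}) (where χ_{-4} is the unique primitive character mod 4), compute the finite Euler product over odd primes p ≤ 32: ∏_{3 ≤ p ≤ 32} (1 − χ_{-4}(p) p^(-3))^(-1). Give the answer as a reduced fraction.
∏ = 16829566118167783909225/17369167366519535960064

The odd primes p ≤ 32 are [3, 5, 7, 11, 13, 17, 19, 23, 29, 31]. For each, χ(p) = 1 if p ≡ 1 mod 4, χ(p) = −1 if p ≡ 3 mod 4. Taking (1 − χ(p)/p^3)^(-1) = p^3/(p^3 − χ(p)): (1 − (-1)/3^3)^(-1) · (1 − (1)/5^3)^(-1) · (1 − (-1)/7^3)^(-1) · (1 − (-1)/11^3)^(-1) · (1 − (1)/13^3)^(-1) · (1 − (1)/17^3)^(-1) · (1 − (-1)/19^3)^(-1) · (1 − (-1)/23^3)^(-1) · (1 − (1)/29^3)^(-1) · (1 − (-1)/31^3)^(-1) = 16829566118167783909225/17369167366519535960064.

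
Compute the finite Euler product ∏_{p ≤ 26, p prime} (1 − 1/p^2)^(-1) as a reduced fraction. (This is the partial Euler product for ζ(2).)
∏ = 718188003533/440301256704

The primes p ≤ 26 are [2, 3, 5, 7, 11, 13, 17, 19, 23]. For each prime, (1 − 1/p^2)^(-1) = p^2 / (p^2 − 1). The product is (1 − 1/2^2)^(-1), (1 − 1/3^2)^(-1), (1 − 1/5^2)^(-1), (1 − 1/7^2)^(-1), (1 − 1/11^2)^(-1), (1 − 1/13^2)^(-1), (1 − 1/17^2)^(-1), (1 − 1/19^2)^(-1), (1 − 1/23^2)^(-1) = ∏ p^2 / (p^2 − 1) = 718188003533/440301256704.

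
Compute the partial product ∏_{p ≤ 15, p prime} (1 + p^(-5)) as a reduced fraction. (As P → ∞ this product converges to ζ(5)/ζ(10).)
∏ = 3142700502292816/3033799133990625

The primes p ≤ 15 are [2, 3, 5, 7, 11, 13]. For each, (1 + 1/p^5) = (p^5 + 1)/p^5. Multiplying these fractions over p ∈ [2, 3, 5, 7, 11, 13] gives 3142700502292816/3033799133990625. (In the limit P → ∞ this tends to ζ(5)/ζ(10).)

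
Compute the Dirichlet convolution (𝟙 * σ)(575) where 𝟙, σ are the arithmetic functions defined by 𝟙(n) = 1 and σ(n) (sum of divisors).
(𝟙 * σ)(575) = 950

Divisors of 575: [1, 5, 23, 25, 115, 575]. For each d | 575:
  d = 1: 𝟙(1) · σ(575/1) = 1 · 744 = 744
  d = 5: 𝟙(5) · σ(575/5) = 1 · 144 = 144
  d = 23: 𝟙(23) · σ(575/23) = 1 · 31 = 31
  d = 25: 𝟙(25) · σ(575/25) = 1 · 24 = 24
  d = 115: 𝟙(115) · σ(575/115) = 1 · 6 = 6
  d = 575: 𝟙(575) · σ(575/575) = 1 · 1 = 1
Summing: (𝟙 * σ)(575) = 744 + 144 + 31 + 24 + 6 + 1 = 950.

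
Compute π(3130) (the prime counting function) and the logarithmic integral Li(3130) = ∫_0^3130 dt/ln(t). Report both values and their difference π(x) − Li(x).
π(3130) = 445;  Li(3130) ≈ 458.95;  π(x) − Li(x) ≈ -13.95.

Direct count of primes ≤ 3130 gives π(3130) = 445. Numerical evaluation of the logarithmic integral gives Li(3130) ≈ 458.95. The difference π(x) − Li(x) ≈ -13.95 is typically negative for small/moderate x (Li(x) overestimates), though Littlewood's theorem shows this sign changes infinitely often.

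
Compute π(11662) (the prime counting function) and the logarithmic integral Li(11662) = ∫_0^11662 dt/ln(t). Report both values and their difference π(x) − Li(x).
π(11662) = 1400;  Li(11662) ≈ 1425.06;  π(x) − Li(x) ≈ -25.06.

Direct count of primes ≤ 11662 gives π(11662) = 1400. Numerical evaluation of the logarithmic integral gives Li(11662) ≈ 1425.06. The difference π(x) − Li(x) ≈ -25.06 is typically negative for small/moderate x (Li(x) overestimates), though Littlewood's theorem shows this sign changes infinitely often.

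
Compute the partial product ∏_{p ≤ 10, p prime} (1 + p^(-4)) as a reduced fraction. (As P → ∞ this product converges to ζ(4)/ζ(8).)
∏ = 262011361/243101250

The primes p ≤ 10 are [2, 3, 5, 7]. For each, (1 + 1/p^4) = (p^4 + 1)/p^4. Multiplying these fractions over p ∈ [2, 3, 5, 7] gives 262011361/243101250. (In the limit P → ∞ this tends to ζ(4)/ζ(8).)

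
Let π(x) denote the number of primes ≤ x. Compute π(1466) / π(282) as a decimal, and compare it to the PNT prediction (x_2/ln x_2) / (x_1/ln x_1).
π(1466)/π(282) = 232/60 ≈ 3.8667;  PNT prediction ≈ 4.0231.

π(282) = 60 and π(1466) = 232, so π(1466)/π(282) ≈ 3.8667. The PNT-predicted ratio is (1466/ln(1466)) / (282/ln(282)) ≈ 4.0231. The two agree to within a few percent, as expected.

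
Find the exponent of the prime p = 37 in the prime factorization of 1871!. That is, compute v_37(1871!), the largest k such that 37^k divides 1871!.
v_37(1871!) = 51

Legendre's formula: v_p(n!) = Σ_{k ≥ 1} ⌊n / p^k⌋. For p = 37, n = 1871, the terms are:
  ⌊1871/37^1⌋ = ⌊1871/37⌋ = 50
  ⌊1871/37^2⌋ = ⌊1871/1369⌋ = 1
(the next term ⌊1871/37^3⌋ = 0, terminating the sum). Summing: v_37(1871!) = 50 + 1 = 51.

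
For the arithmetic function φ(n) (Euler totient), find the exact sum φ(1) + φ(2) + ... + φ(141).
Σ_{n ≤ 141} φ(n) = 6092

Compute φ(n) for each 1 ≤ n ≤ 141: φ(1) = 1, φ(2) = 1, φ(3) = 2, φ(4) = 2, φ(5) = 4, φ(6) = 2, φ(7) = 6, φ(8) = 4, φ(9) = 6, φ(10) = 4, φ(11) = 10, φ(12) = 4, φ(13) = 12, φ(14) = 6, φ(15) = 8, φ(16) = 8, φ(17) = 16, φ(18) = 6, φ(19) = 18, φ(20) = 8, φ(21) = 12, φ(22) = 10, φ(23) = 22, φ(24) = 8, φ(25) = 20, φ(26) = 12, φ(27) = 18, φ(28) = 12, φ(29) = 28, φ(30) = 8, φ(31) = 30, φ(32) = 16, φ(33) = 20, φ(34) = 16, φ(35) = 24, φ(36) = 12, φ(37) = 36, φ(38) = 18, φ(39) = 24, φ(40) = 16, φ(41) = 40, φ(42) = 12, φ(43) = 42, φ(44) = 20, φ(45) = 24, φ(46) = 22, φ(47) = 46, φ(48) = 16, φ(49) = 42, φ(50) = 20, φ(51) = 32, φ(52) = 24, φ(53) = 52, φ(54) = 18, φ(55) = 40, φ(56) = 24, φ(57) = 36, φ(58) = 28, φ(59) = 58, φ(60) = 16, φ(61) = 60, φ(62) = 30, φ(63) = 36, φ(64) = 32, φ(65) = 48, φ(66) = 20, φ(67) = 66, φ(68) = 32, φ(69) = 44, φ(70) = 24, φ(71) = 70, φ(72) = 24, φ(73) = 72, φ(74) = 36, φ(75) = 40, φ(76) = 36, φ(77) = 60, φ(78) = 24, φ(79) = 78, φ(80) = 32, φ(81) = 54, φ(82) = 40, φ(83) = 82, φ(84) = 24, φ(85) = 64, φ(86) = 42, φ(87) = 56, φ(88) = 40, φ(89) = 88, φ(90) = 24, φ(91) = 72, φ(92) = 44, φ(93) = 60, φ(94) = 46, φ(95) = 72, φ(96) = 32, φ(97) = 96, φ(98) = 42, φ(99) = 60, φ(100) = 40, φ(101) = 100, φ(102) = 32, φ(103) = 102, φ(104) = 48, φ(105) = 48, φ(106) = 52, φ(107) = 106, φ(108) = 36, φ(109) = 108, φ(110) = 40, φ(111) = 72, φ(112) = 48, φ(113) = 112, φ(114) = 36, φ(115) = 88, φ(116) = 56, φ(117) = 72, φ(118) = 58, φ(119) = 96, φ(120) = 32, φ(121) = 110, φ(122) = 60, φ(123) = 80, φ(124) = 60, φ(125) = 100, φ(126) = 36, φ(127) = 126, φ(128) = 64, φ(129) = 84, φ(130) = 48, φ(131) = 130, φ(132) = 40, φ(133) = 108, φ(134) = 66, φ(135) = 72, φ(136) = 64, φ(137) = 136, φ(138) = 44, φ(139) = 138, φ(140) = 48, φ(141) = 92. Summing all 141 values: 6092. (Average order: Σ_{n ≤ x} φ(n) ~ (3/π²) x². For x = 141, (3/π²)·141² ≈ 6043.10.)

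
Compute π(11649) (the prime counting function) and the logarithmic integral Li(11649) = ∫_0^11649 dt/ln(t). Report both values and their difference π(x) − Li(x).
π(11649) = 1399;  Li(11649) ≈ 1423.67;  π(x) − Li(x) ≈ -24.67.

Direct count of primes ≤ 11649 gives π(11649) = 1399. Numerical evaluation of the logarithmic integral gives Li(11649) ≈ 1423.67. The difference π(x) − Li(x) ≈ -24.67 is typically negative for small/moderate x (Li(x) overestimates), though Littlewood's theorem shows this sign changes infinitely often.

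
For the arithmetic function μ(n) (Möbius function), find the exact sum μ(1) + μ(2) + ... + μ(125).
Σ_{n ≤ 125} μ(n) = -1

Compute μ(n) for each 1 ≤ n ≤ 125: μ(1) = 1, μ(2) = -1, μ(3) = -1, μ(4) = 0, μ(5) = -1, μ(6) = 1, μ(7) = -1, μ(8) = 0, μ(9) = 0, μ(10) = 1, μ(11) = -1, μ(12) = 0, μ(13) = -1, μ(14) = 1, μ(15) = 1, μ(16) = 0, μ(17) = -1, μ(18) = 0, μ(19) = -1, μ(20) = 0, μ(21) = 1, μ(22) = 1, μ(23) = -1, μ(24) = 0, μ(25) = 0, μ(26) = 1, μ(27) = 0, μ(28) = 0, μ(29) = -1, μ(30) = -1, μ(31) = -1, μ(32) = 0, μ(33) = 1, μ(34) = 1, μ(35) = 1, μ(36) = 0, μ(37) = -1, μ(38) = 1, μ(39) = 1, μ(40) = 0, μ(41) = -1, μ(42) = -1, μ(43) = -1, μ(44) = 0, μ(45) = 0, μ(46) = 1, μ(47) = -1, μ(48) = 0, μ(49) = 0, μ(50) = 0, μ(51) = 1, μ(52) = 0, μ(53) = -1, μ(54) = 0, μ(55) = 1, μ(56) = 0, μ(57) = 1, μ(58) = 1, μ(59) = -1, μ(60) = 0, μ(61) = -1, μ(62) = 1, μ(63) = 0, μ(64) = 0, μ(65) = 1, μ(66) = -1, μ(67) = -1, μ(68) = 0, μ(69) = 1, μ(70) = -1, μ(71) = -1, μ(72) = 0, μ(73) = -1, μ(74) = 1, μ(75) = 0, μ(76) = 0, μ(77) = 1, μ(78) = -1, μ(79) = -1, μ(80) = 0, μ(81) = 0, μ(82) = 1, μ(83) = -1, μ(84) = 0, μ(85) = 1, μ(86) = 1, μ(87) = 1, μ(88) = 0, μ(89) = -1, μ(90) = 0, μ(91) = 1, μ(92) = 0, μ(93) = 1, μ(94) = 1, μ(95) = 1, μ(96) = 0, μ(97) = -1, μ(98) = 0, μ(99) = 0, μ(100) = 0, μ(101) = -1, μ(102) = -1, μ(103) = -1, μ(104) = 0, μ(105) = -1, μ(106) = 1, μ(107) = -1, μ(108) = 0, μ(109) = -1, μ(110) = -1, μ(111) = 1, μ(112) = 0, μ(113) = -1, μ(114) = -1, μ(115) = 1, μ(116) = 0, μ(117) = 0, μ(118) = 1, μ(119) = 1, μ(120) = 0, μ(121) = 0, μ(122) = 1, μ(123) = 1, μ(124) = 0, μ(125) = 0. Summing all 125 values: -1. (Mertens function M(x) = Σ_{n ≤ x} μ(n); on average M(x) should be small (PNT ⟺ M(x) = o(x)).)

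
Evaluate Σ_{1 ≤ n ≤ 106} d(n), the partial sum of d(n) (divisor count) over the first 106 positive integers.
Σ_{n ≤ 106} d(n) = 514

Compute d(n) for each 1 ≤ n ≤ 106: d(1) = 1, d(2) = 2, d(3) = 2, d(4) = 3, d(5) = 2, d(6) = 4, d(7) = 2, d(8) = 4, d(9) = 3, d(10) = 4, d(11) = 2, d(12) = 6, d(13) = 2, d(14) = 4, d(15) = 4, d(16) = 5, d(17) = 2, d(18) = 6, d(19) = 2, d(20) = 6, d(21) = 4, d(22) = 4, d(23) = 2, d(24) = 8, d(25) = 3, d(26) = 4, d(27) = 4, d(28) = 6, d(29) = 2, d(30) = 8, d(31) = 2, d(32) = 6, d(33) = 4, d(34) = 4, d(35) = 4, d(36) = 9, d(37) = 2, d(38) = 4, d(39) = 4, d(40) = 8, d(41) = 2, d(42) = 8, d(43) = 2, d(44) = 6, d(45) = 6, d(46) = 4, d(47) = 2, d(48) = 10, d(49) = 3, d(50) = 6, d(51) = 4, d(52) = 6, d(53) = 2, d(54) = 8, d(55) = 4, d(56) = 8, d(57) = 4, d(58) = 4, d(59) = 2, d(60) = 12, d(61) = 2, d(62) = 4, d(63) = 6, d(64) = 7, d(65) = 4, d(66) = 8, d(67) = 2, d(68) = 6, d(69) = 4, d(70) = 8, d(71) = 2, d(72) = 12, d(73) = 2, d(74) = 4, d(75) = 6, d(76) = 6, d(77) = 4, d(78) = 8, d(79) = 2, d(80) = 10, d(81) = 5, d(82) = 4, d(83) = 2, d(84) = 12, d(85) = 4, d(86) = 4, d(87) = 4, d(88) = 8, d(89) = 2, d(90) = 12, d(91) = 4, d(92) = 6, d(93) = 4, d(94) = 4, d(95) = 4, d(96) = 12, d(97) = 2, d(98) = 6, d(99) = 6, d(100) = 9, d(101) = 2, d(102) = 8, d(103) = 2, d(104) = 8, d(105) = 8, d(106) = 4. Summing all 106 values: 514. (Dirichlet's divisor formula: Σ_{n ≤ x} d(n) = x ln(x) + (2γ − 1) x + O(√x). For x = 106, the asymptotic estimate is ≈ 510.69.)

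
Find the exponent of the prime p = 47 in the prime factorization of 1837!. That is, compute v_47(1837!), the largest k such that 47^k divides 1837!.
v_47(1837!) = 39

Legendre's formula: v_p(n!) = Σ_{k ≥ 1} ⌊n / p^k⌋. For p = 47, n = 1837, the terms are:
  ⌊1837/47^1⌋ = ⌊1837/47⌋ = 39
(the next term ⌊1837/47^2⌋ = 0, terminating the sum). Summing: v_47(1837!) = 39 = 39.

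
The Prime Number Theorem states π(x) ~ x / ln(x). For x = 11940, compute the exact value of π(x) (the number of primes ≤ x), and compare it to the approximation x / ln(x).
π(11940) = 1431;  x/ln(x) ≈ 1271.88;  relative error ≈ 11.12%.

Directly count primes up to 11940: π(11940) = 1431. The PNT approximation gives 11940/ln(11940) ≈ 11940/9.38765 ≈ 1271.88. Relative error (π(x) − x/ln(x)) / π(x) ≈ 11.12%; the approximation is known to undercount slightly (Li(x) is a better estimate).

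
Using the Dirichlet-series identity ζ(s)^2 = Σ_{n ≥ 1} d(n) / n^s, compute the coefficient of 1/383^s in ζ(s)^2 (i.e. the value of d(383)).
d(383) = 2

ζ(s)^2 = (Σ 1/m^s)(Σ 1/k^s). The coefficient of 1/n^s in the product is the number of ordered pairs (m, k) with mk = n, which equals d(n). For n = 383, divisors are [1, 383], so d(383) = 2.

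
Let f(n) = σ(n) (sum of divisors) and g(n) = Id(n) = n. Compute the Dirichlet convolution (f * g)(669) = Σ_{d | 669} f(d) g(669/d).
(σ * Id)(669) = 3129

Divisors of 669: [1, 3, 223, 669]. For each d | 669:
  d = 1: σ(1) · Id(669/1) = 1 · 669 = 669
  d = 3: σ(3) · Id(669/3) = 4 · 223 = 892
  d = 223: σ(223) · Id(669/223) = 224 · 3 = 672
  d = 669: σ(669) · Id(669/669) = 896 · 1 = 896
Summing: (σ * Id)(669) = 669 + 892 + 672 + 896 = 3129.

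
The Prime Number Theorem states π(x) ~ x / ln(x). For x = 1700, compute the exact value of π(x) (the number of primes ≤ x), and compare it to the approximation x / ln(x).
π(1700) = 266;  x/ln(x) ≈ 228.54;  relative error ≈ 14.08%.

Directly count primes up to 1700: π(1700) = 266. The PNT approximation gives 1700/ln(1700) ≈ 1700/7.43838 ≈ 228.54. Relative error (π(x) − x/ln(x)) / π(x) ≈ 14.08%; the approximation is known to undercount slightly (Li(x) is a better estimate).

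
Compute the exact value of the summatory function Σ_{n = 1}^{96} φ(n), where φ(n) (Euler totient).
Σ_{n ≤ 96} φ(n) = 2806

Compute φ(n) for each 1 ≤ n ≤ 96: φ(1) = 1, φ(2) = 1, φ(3) = 2, φ(4) = 2, φ(5) = 4, φ(6) = 2, φ(7) = 6, φ(8) = 4, φ(9) = 6, φ(10) = 4, φ(11) = 10, φ(12) = 4, φ(13) = 12, φ(14) = 6, φ(15) = 8, φ(16) = 8, φ(17) = 16, φ(18) = 6, φ(19) = 18, φ(20) = 8, φ(21) = 12, φ(22) = 10, φ(23) = 22, φ(24) = 8, φ(25) = 20, φ(26) = 12, φ(27) = 18, φ(28) = 12, φ(29) = 28, φ(30) = 8, φ(31) = 30, φ(32) = 16, φ(33) = 20, φ(34) = 16, φ(35) = 24, φ(36) = 12, φ(37) = 36, φ(38) = 18, φ(39) = 24, φ(40) = 16, φ(41) = 40, φ(42) = 12, φ(43) = 42, φ(44) = 20, φ(45) = 24, φ(46) = 22, φ(47) = 46, φ(48) = 16, φ(49) = 42, φ(50) = 20, φ(51) = 32, φ(52) = 24, φ(53) = 52, φ(54) = 18, φ(55) = 40, φ(56) = 24, φ(57) = 36, φ(58) = 28, φ(59) = 58, φ(60) = 16, φ(61) = 60, φ(62) = 30, φ(63) = 36, φ(64) = 32, φ(65) = 48, φ(66) = 20, φ(67) = 66, φ(68) = 32, φ(69) = 44, φ(70) = 24, φ(71) = 70, φ(72) = 24, φ(73) = 72, φ(74) = 36, φ(75) = 40, φ(76) = 36, φ(77) = 60, φ(78) = 24, φ(79) = 78, φ(80) = 32, φ(81) = 54, φ(82) = 40, φ(83) = 82, φ(84) = 24, φ(85) = 64, φ(86) = 42, φ(87) = 56, φ(88) = 40, φ(89) = 88, φ(90) = 24, φ(91) = 72, φ(92) = 44, φ(93) = 60, φ(94) = 46, φ(95) = 72, φ(96) = 32. Summing all 96 values: 2806. (Average order: Σ_{n ≤ x} φ(n) ~ (3/π²) x². For x = 96, (3/π²)·96² ≈ 2801.33.)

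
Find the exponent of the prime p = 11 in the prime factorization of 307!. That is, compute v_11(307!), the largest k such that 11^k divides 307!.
v_11(307!) = 29

Legendre's formula: v_p(n!) = Σ_{k ≥ 1} ⌊n / p^k⌋. For p = 11, n = 307, the terms are:
  ⌊307/11^1⌋ = ⌊307/11⌋ = 27
  ⌊307/11^2⌋ = ⌊307/121⌋ = 2
(the next term ⌊307/11^3⌋ = 0, terminating the sum). Summing: v_11(307!) = 27 + 2 = 29.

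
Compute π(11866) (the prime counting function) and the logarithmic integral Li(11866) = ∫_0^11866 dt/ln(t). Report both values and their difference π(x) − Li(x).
π(11866) = 1422;  Li(11866) ≈ 1446.82;  π(x) − Li(x) ≈ -24.82.

Direct count of primes ≤ 11866 gives π(11866) = 1422. Numerical evaluation of the logarithmic integral gives Li(11866) ≈ 1446.82. The difference π(x) − Li(x) ≈ -24.82 is typically negative for small/moderate x (Li(x) overestimates), though Littlewood's theorem shows this sign changes infinitely often.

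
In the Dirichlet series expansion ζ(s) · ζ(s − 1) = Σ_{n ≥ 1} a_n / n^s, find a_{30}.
σ(30) = 72

In the product (Σ m^0/m^s)(Σ k / k^s) = Σ (Σ_{d | n} d) / n^s, the coefficient of 1/n^s is σ(n) = Σ_{d | n} d. For n = 30, divisors are [1, 2, 3, 5, 6, 10, 15, 30]; summing: σ(30) = 72.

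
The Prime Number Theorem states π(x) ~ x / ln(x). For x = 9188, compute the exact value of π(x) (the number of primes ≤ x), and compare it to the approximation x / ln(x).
π(9188) = 1139;  x/ln(x) ≈ 1006.83;  relative error ≈ 11.60%.

Directly count primes up to 9188: π(9188) = 1139. The PNT approximation gives 9188/ln(9188) ≈ 9188/9.12565 ≈ 1006.83. Relative error (π(x) − x/ln(x)) / π(x) ≈ 11.60%; the approximation is known to undercount slightly (Li(x) is a better estimate).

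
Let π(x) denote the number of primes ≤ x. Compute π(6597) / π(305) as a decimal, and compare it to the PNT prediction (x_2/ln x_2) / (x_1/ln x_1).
π(6597)/π(305) = 852/62 ≈ 13.7419;  PNT prediction ≈ 14.0689.

π(305) = 62 and π(6597) = 852, so π(6597)/π(305) ≈ 13.7419. The PNT-predicted ratio is (6597/ln(6597)) / (305/ln(305)) ≈ 14.0689. The two agree to within a few percent, as expected.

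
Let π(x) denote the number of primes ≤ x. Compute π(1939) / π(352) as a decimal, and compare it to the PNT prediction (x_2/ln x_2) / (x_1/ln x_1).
π(1939)/π(352) = 295/70 ≈ 4.2143;  PNT prediction ≈ 4.2669.

π(352) = 70 and π(1939) = 295, so π(1939)/π(352) ≈ 4.2143. The PNT-predicted ratio is (1939/ln(1939)) / (352/ln(352)) ≈ 4.2669. The two agree to within a few percent, as expected.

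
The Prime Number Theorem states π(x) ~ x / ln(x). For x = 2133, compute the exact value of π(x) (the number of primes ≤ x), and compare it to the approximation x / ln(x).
π(2133) = 321;  x/ln(x) ≈ 278.27;  relative error ≈ 13.31%.

Directly count primes up to 2133: π(2133) = 321. The PNT approximation gives 2133/ln(2133) ≈ 2133/7.66528 ≈ 278.27. Relative error (π(x) − x/ln(x)) / π(x) ≈ 13.31%; the approximation is known to undercount slightly (Li(x) is a better estimate).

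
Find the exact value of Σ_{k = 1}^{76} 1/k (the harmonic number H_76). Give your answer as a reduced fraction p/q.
H_76 = 672559662384108370412072783887333/136851726813476721146087646859200

Direct summation: H_76 = 1 + 1/2 + ... + 1/76. The least common denominator is lcm(1, ..., 76) = 410555180440430163438262940577600; over this denominator the numerator is 410555180440430163438262940577600 + 205277590220215081719131470288800 + 136851726813476721146087646859200 + 102638795110107540859565735144400 + 82111036088086032687652588115520 + 68425863406738360573043823429600 + 58650740062918594776894705796800 + 51319397555053770429782867572200 + 45617242271158907048695882286400 + 41055518044043016343826294057760 + 37323198221857287585296630961600 + 34212931703369180286521911714800 + 31581167726186935649097149275200 + 29325370031459297388447352898400 + 27370345362695344229217529371840 + 25659698777526885214891433786100 + 24150304731790009614015467092800 + 22808621135579453524347941143200 + 21608167391601587549382260030400 + 20527759022021508171913147028880 + 19550246687639531592298235265600 + 18661599110928643792648315480800 + 17850225236540441888620127851200 + 17106465851684590143260955857400 + 16422207217617206537530517623104 + 15790583863093467824548574637600 + 15205747423719635682898627428800 + 14662685015729648694223676449200 + 14157075187601040118560791054400 + 13685172681347672114608764685920 + 13243715498078392368976223889600 + 12829849388763442607445716893050 + 12441066073952429195098876987200 + 12075152365895004807007733546400 + 11730148012583718955378941159360 + 11404310567789726762173970571600 + 11096085957849463876709809204800 + 10804083695800793774691130015200 + 10527055908728978549699049758400 + 10263879511010754085956573514440 + 10013540986351955205811291233600 + 9775123343819765796149117632800 + 9547794893963492172982859083200 + 9330799555464321896324157740400 + 9123448454231781409739176457280 + 8925112618270220944310063925600 + 8735216605115535392303466820800 + 8553232925842295071630477928700 + 8378677151845513539556386542400 + 8211103608808603268765258811552 + 8050101577263336538005155697600 + 7895291931546733912274287318800 + 7746324159253399310155904539200 + 7602873711859817841449313714400 + 7464639644371457517059326192320 + 7331342507864824347111838224600 + 7202722463867195849794086676800 + 7078537593800520059280395527200 + 6958562380346273956580727806400 + 6842586340673836057304382342960 + 6730412794105412515381359681600 + 6621857749039196184488111944800 + 6516748895879843864099411755200 + 6414924694381721303722858446525 + 6316233545237387129819429855040 + 6220533036976214597549438493600 + 6127689260304927812511387172800 + 6037576182947502403503866773200 + 5950075078846813962873375950400 + 5865074006291859477689470579680 + 5782467330146903710398069585600 + 5702155283894863381086985285800 + 5624043567677125526551547131200 + 5548042978924731938354904602400 + 5474069072539068845843505874368 + 5402041847900396887345565007600 = 2017678987152325111236218351661999, so H_76 = 2017678987152325111236218351661999/410555180440430163438262940577600; reducing by gcd(2017678987152325111236218351661999, 410555180440430163438262940577600) = 3 gives 672559662384108370412072783887333/136851726813476721146087646859200 ≈ 4.91451. (The PNT-adjacent estimate ln(76) + γ ≈ 4.90795 matches within O(1/n).)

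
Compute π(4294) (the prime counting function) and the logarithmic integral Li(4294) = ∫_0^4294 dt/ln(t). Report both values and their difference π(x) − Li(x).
π(4294) = 589;  Li(4294) ≈ 600.66;  π(x) − Li(x) ≈ -11.66.

Direct count of primes ≤ 4294 gives π(4294) = 589. Numerical evaluation of the logarithmic integral gives Li(4294) ≈ 600.66. The difference π(x) − Li(x) ≈ -11.66 is typically negative for small/moderate x (Li(x) overestimates), though Littlewood's theorem shows this sign changes infinitely often.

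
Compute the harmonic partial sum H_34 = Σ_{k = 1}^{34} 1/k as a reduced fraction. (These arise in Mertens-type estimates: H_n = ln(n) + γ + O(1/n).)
H_34 = 54062195834749/13127595717600

Direct summation: H_34 = 1 + 1/2 + ... + 1/34. The least common denominator is lcm(1, ..., 34) = 144403552893600; over this denominator the numerator is 144403552893600 + 72201776446800 + 48134517631200 + 36100888223400 + 28880710578720 + 24067258815600 + 20629078984800 + 18050444111700 + 16044839210400 + 14440355289360 + 13127595717600 + 12033629407800 + 11107965607200 + 10314539492400 + 9626903526240 + 9025222055850 + 8494326640800 + 8022419605200 + 7600186994400 + 7220177644680 + 6876359661600 + 6563797858800 + 6278415343200 + 6016814703900 + 5776142115744 + 5553982803600 + 5348279736800 + 5157269746200 + 4979432858400 + 4813451763120 + 4658179125600 + 4512611027925 + 4375865239200 + 4247163320400 = 594684154182239, so H_34 = 594684154182239/144403552893600; reducing by gcd(594684154182239, 144403552893600) = 11 gives 54062195834749/13127595717600 ≈ 4.11821. (The PNT-adjacent estimate ln(34) + γ ≈ 4.10358 matches within O(1/n).)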